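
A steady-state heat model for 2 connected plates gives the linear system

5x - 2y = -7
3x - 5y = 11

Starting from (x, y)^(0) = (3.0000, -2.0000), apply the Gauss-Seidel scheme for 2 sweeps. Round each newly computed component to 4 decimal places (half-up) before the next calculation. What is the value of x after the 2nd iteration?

Iteration 1:
  x = (-7 - (-2)·-2.0000) / (5) = -2.2000
  y = (11 - (3)·-2.2000) / (-5) = -3.5200
Iteration 2:
  x = (-7 - (-2)·-3.5200) / (5) = -2.8080
  y = (11 - (3)·-2.8080) / (-5) = -3.8848

-2.8080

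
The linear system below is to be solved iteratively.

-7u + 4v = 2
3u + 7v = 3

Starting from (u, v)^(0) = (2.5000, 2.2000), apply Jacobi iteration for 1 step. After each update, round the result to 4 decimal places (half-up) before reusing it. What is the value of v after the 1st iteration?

-0.6429

Iteration 1:
  u = (2 - (4)·2.2000) / (-7) = 0.9714
  v = (3 - (3)·2.5000) / (7) = -0.6429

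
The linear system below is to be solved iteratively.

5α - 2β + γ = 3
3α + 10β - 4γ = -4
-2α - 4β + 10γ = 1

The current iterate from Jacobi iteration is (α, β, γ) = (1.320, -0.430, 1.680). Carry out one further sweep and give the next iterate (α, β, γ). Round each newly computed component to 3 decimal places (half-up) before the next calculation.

(0.092, -0.124, 0.192)

One sweep:
  α = (3 - (-2)·-0.430 - (1)·1.680) / (5) = 0.092
  β = (-4 - (3)·1.320 - (-4)·1.680) / (10) = -0.124
  γ = (1 - (-2)·1.320 - (-4)·-0.430) / (10) = 0.192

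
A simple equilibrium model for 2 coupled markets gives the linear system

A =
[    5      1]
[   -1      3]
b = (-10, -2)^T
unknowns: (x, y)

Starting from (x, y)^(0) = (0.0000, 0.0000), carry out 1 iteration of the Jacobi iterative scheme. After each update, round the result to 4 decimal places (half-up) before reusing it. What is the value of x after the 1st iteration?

-2.0000

Iteration 1:
  x = (-10 - (1)·0.0000) / (5) = -2.0000
  y = (-2 - (-1)·0.0000) / (3) = -0.6667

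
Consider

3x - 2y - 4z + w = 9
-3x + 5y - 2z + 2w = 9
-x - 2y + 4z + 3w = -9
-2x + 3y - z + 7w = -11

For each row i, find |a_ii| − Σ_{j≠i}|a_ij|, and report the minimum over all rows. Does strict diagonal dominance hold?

row 1: |3| − (2+4+1) = -4
row 2: |5| − (3+2+2) = -2
row 3: |4| − (1+2+3) = -2
row 4: |7| − (2+3+1) = 1
minimum over rows = -4 → not strictly diagonally dominant

-4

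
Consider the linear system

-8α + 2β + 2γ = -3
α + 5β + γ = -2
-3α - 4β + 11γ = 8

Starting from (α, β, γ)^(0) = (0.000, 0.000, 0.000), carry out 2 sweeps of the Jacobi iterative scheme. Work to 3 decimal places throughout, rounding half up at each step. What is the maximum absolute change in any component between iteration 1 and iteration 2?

Iteration 1:
  α = (-3 - (2)·0.000 - (2)·0.000) / (-8) = 0.375
  β = (-2 - (1)·0.000 - (1)·0.000) / (5) = -0.400
  γ = (8 - (-3)·0.000 - (-4)·0.000) / (11) = 0.727
Iteration 2:
  α = (-3 - (2)·-0.400 - (2)·0.727) / (-8) = 0.457
  β = (-2 - (1)·0.375 - (1)·0.727) / (5) = -0.620
  γ = (8 - (-3)·0.375 - (-4)·-0.400) / (11) = 0.684
Change: (0.082, -0.220, -0.043) → max |·| = 0.220

0.220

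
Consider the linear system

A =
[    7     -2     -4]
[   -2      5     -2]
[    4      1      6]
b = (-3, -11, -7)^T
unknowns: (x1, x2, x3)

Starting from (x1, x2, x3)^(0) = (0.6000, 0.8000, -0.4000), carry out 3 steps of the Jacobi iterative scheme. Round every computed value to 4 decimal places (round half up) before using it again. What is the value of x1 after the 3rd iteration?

-1.6019

Iteration 1:
  x1 = (-3 - (-2)·0.8000 - (-4)·-0.4000) / (7) = -0.4286
  x2 = (-11 - (-2)·0.6000 - (-2)·-0.4000) / (5) = -2.1200
  x3 = (-7 - (4)·0.6000 - (1)·0.8000) / (6) = -1.7000
Iteration 2:
  x1 = (-3 - (-2)·-2.1200 - (-4)·-1.7000) / (7) = -2.0057
  x2 = (-11 - (-2)·-0.4286 - (-2)·-1.7000) / (5) = -3.0514
  x3 = (-7 - (4)·-0.4286 - (1)·-2.1200) / (6) = -0.5276
Iteration 3:
  x1 = (-3 - (-2)·-3.0514 - (-4)·-0.5276) / (7) = -1.6019
  x2 = (-11 - (-2)·-2.0057 - (-2)·-0.5276) / (5) = -3.2133
  x3 = (-7 - (4)·-2.0057 - (1)·-3.0514) / (6) = 0.6790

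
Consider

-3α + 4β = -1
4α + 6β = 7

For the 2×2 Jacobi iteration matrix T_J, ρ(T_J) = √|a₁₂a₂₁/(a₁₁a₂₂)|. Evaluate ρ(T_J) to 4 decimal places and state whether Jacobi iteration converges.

a₁₂a₂₁/(a₁₁a₂₂) = (4)·(4) / ((-3)·(6)) = -0.888889
ρ = √|-0.888889| = √0.888889 = 0.9428
ρ < 1, so Jacobi converges

0.9428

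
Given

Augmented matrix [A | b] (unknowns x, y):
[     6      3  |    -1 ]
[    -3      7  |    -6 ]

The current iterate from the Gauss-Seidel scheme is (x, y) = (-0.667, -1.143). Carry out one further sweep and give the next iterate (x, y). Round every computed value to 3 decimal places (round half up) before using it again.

(0.405, -0.684)

One sweep:
  x = (-1 - (3)·-1.143) / (6) = 0.405
  y = (-6 - (-3)·0.405) / (7) = -0.684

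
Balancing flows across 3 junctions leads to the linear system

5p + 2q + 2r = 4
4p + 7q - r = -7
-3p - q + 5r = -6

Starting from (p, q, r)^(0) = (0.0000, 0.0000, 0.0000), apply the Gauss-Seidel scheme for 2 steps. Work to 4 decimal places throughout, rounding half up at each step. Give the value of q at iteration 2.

Iteration 1:
  p = (4 - (2)·0.0000 - (2)·0.0000) / (5) = 0.8000
  q = (-7 - (4)·0.8000 - (-1)·0.0000) / (7) = -1.4571
  r = (-6 - (-3)·0.8000 - (-1)·-1.4571) / (5) = -1.0114
Iteration 2:
  p = (4 - (2)·-1.4571 - (2)·-1.0114) / (5) = 1.7874
  q = (-7 - (4)·1.7874 - (-1)·-1.0114) / (7) = -2.1659
  r = (-6 - (-3)·1.7874 - (-1)·-2.1659) / (5) = -0.5607

-2.1659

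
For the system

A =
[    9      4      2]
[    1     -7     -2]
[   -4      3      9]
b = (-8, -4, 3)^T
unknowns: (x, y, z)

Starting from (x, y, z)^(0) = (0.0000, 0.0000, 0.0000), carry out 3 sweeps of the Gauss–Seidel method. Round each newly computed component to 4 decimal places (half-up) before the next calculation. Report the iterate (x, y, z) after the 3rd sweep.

(-1.0391, 0.5058, -0.2971)

Iteration 1:
  x = (-8 - (4)·0.0000 - (2)·0.0000) / (9) = -0.8889
  y = (-4 - (1)·-0.8889 - (-2)·0.0000) / (-7) = 0.4444
  z = (3 - (-4)·-0.8889 - (3)·0.4444) / (9) = -0.2099
Iteration 2:
  x = (-8 - (4)·0.4444 - (2)·-0.2099) / (9) = -1.0398
  y = (-4 - (1)·-1.0398 - (-2)·-0.2099) / (-7) = 0.4829
  z = (3 - (-4)·-1.0398 - (3)·0.4829) / (9) = -0.2898
Iteration 3:
  x = (-8 - (4)·0.4829 - (2)·-0.2898) / (9) = -1.0391
  y = (-4 - (1)·-1.0391 - (-2)·-0.2898) / (-7) = 0.5058
  z = (3 - (-4)·-1.0391 - (3)·0.5058) / (9) = -0.2971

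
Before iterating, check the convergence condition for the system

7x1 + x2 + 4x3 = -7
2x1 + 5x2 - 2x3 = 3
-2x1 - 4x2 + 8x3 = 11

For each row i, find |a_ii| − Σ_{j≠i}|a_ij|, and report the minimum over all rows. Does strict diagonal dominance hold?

row 1: |7| − (1+4) = 2
row 2: |5| − (2+2) = 1
row 3: |8| − (2+4) = 2
minimum over rows = 1 → strictly diagonally dominant (convergence guaranteed)

1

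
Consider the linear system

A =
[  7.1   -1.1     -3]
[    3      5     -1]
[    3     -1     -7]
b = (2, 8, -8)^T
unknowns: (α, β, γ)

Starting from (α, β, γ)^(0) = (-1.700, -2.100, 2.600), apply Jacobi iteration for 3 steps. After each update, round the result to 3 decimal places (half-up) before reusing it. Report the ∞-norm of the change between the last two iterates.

Iteration 1:
  α = (2 - (-1.1)·-2.100 - (-3)·2.600) / (7.1) = 1.055
  β = (8 - (3)·-1.700 - (-1)·2.600) / (5) = 3.140
  γ = (-8 - (3)·-1.700 - (-1)·-2.100) / (-7) = 0.714
Iteration 2:
  α = (2 - (-1.1)·3.140 - (-3)·0.714) / (7.1) = 1.070
  β = (8 - (3)·1.055 - (-1)·0.714) / (5) = 1.110
  γ = (-8 - (3)·1.055 - (-1)·3.140) / (-7) = 1.146
Iteration 3:
  α = (2 - (-1.1)·1.110 - (-3)·1.146) / (7.1) = 0.938
  β = (8 - (3)·1.070 - (-1)·1.146) / (5) = 1.187
  γ = (-8 - (3)·1.070 - (-1)·1.110) / (-7) = 1.443
Change: (-0.132, 0.077, 0.297) → max |·| = 0.297

0.297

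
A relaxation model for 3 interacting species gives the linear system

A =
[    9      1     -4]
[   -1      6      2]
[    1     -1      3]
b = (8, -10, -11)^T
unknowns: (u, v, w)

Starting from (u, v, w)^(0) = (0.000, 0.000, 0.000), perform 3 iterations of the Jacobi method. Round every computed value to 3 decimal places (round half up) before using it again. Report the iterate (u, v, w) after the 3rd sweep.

Iteration 1:
  u = (8 - (1)·0.000 - (-4)·0.000) / (9) = 0.889
  v = (-10 - (-1)·0.000 - (2)·0.000) / (6) = -1.667
  w = (-11 - (1)·0.000 - (-1)·0.000) / (3) = -3.667
Iteration 2:
  u = (8 - (1)·-1.667 - (-4)·-3.667) / (9) = -0.556
  v = (-10 - (-1)·0.889 - (2)·-3.667) / (6) = -0.296
  w = (-11 - (1)·0.889 - (-1)·-1.667) / (3) = -4.519
Iteration 3:
  u = (8 - (1)·-0.296 - (-4)·-4.519) / (9) = -1.087
  v = (-10 - (-1)·-0.556 - (2)·-4.519) / (6) = -0.253
  w = (-11 - (1)·-0.556 - (-1)·-0.296) / (3) = -3.580

(-1.087, -0.253, -3.580)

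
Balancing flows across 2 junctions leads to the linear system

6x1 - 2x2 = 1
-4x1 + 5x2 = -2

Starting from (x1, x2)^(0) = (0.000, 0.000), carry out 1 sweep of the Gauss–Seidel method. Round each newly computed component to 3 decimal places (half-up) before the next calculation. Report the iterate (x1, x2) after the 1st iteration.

(0.167, -0.266)

Iteration 1:
  x1 = (1 - (-2)·0.000) / (6) = 0.167
  x2 = (-2 - (-4)·0.167) / (5) = -0.266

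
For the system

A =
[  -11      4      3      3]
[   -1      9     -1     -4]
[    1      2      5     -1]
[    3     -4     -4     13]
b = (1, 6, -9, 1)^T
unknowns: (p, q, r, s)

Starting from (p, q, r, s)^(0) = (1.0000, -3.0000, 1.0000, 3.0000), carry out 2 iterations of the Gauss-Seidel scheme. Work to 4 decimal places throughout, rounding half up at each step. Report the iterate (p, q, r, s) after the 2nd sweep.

Iteration 1:
  p = (1 - (4)·-3.0000 - (3)·1.0000 - (3)·3.0000) / (-11) = -0.0909
  q = (6 - (-1)·-0.0909 - (-1)·1.0000 - (-4)·3.0000) / (9) = 2.1010
  r = (-9 - (1)·-0.0909 - (2)·2.1010 - (-1)·3.0000) / (5) = -2.0222
  s = (1 - (3)·-0.0909 - (-4)·2.1010 - (-4)·-2.0222) / (13) = 0.1221
Iteration 2:
  p = (1 - (4)·2.1010 - (3)·-2.0222 - (3)·0.1221) / (-11) = 0.1549
  q = (6 - (-1)·0.1549 - (-1)·-2.0222 - (-4)·0.1221) / (9) = 0.5135
  r = (-9 - (1)·0.1549 - (2)·0.5135 - (-1)·0.1221) / (5) = -2.0120
  s = (1 - (3)·0.1549 - (-4)·0.5135 - (-4)·-2.0120) / (13) = -0.4199

(0.1549, 0.5135, -2.0120, -0.4199)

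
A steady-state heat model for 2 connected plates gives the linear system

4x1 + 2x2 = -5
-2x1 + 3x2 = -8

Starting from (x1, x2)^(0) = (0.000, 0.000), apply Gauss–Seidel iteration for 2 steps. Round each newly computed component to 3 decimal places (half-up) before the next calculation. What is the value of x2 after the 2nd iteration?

-2.333

Iteration 1:
  x1 = (-5 - (2)·0.000) / (4) = -1.250
  x2 = (-8 - (-2)·-1.250) / (3) = -3.500
Iteration 2:
  x1 = (-5 - (2)·-3.500) / (4) = 0.500
  x2 = (-8 - (-2)·0.500) / (3) = -2.333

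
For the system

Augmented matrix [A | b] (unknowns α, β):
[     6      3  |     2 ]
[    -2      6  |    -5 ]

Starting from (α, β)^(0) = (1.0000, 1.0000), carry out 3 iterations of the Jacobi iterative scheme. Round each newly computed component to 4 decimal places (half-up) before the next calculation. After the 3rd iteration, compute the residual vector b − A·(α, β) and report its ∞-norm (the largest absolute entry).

Iteration 1:
  α = (2 - (3)·1.0000) / (6) = -0.1667
  β = (-5 - (-2)·1.0000) / (6) = -0.5000
Iteration 2:
  α = (2 - (3)·-0.5000) / (6) = 0.5833
  β = (-5 - (-2)·-0.1667) / (6) = -0.8889
Iteration 3:
  α = (2 - (3)·-0.8889) / (6) = 0.7778
  β = (-5 - (-2)·0.5833) / (6) = -0.6389
Residual b − A·x = (-0.7501, 0.3890); ∞-norm = 0.7501

0.7501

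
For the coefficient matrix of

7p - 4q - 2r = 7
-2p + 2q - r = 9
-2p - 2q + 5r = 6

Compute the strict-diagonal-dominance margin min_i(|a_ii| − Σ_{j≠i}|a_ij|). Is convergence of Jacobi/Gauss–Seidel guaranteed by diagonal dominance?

row 1: |7| − (4+2) = 1
row 2: |2| − (2+1) = -1
row 3: |5| − (2+2) = 1
minimum over rows = -1 → not strictly diagonally dominant

-1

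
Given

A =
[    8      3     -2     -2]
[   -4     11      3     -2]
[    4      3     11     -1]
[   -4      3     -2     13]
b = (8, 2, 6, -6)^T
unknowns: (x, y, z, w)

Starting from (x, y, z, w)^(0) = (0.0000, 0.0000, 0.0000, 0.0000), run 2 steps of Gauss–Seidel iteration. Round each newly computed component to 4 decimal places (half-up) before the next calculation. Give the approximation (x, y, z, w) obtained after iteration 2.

Iteration 1:
  x = (8 - (3)·0.0000 - (-2)·0.0000 - (-2)·0.0000) / (8) = 1.0000
  y = (2 - (-4)·1.0000 - (3)·0.0000 - (-2)·0.0000) / (11) = 0.5455
  z = (6 - (4)·1.0000 - (3)·0.5455 - (-1)·0.0000) / (11) = 0.0330
  w = (-6 - (-4)·1.0000 - (3)·0.5455 - (-2)·0.0330) / (13) = -0.2747
Iteration 2:
  x = (8 - (3)·0.5455 - (-2)·0.0330 - (-2)·-0.2747) / (8) = 0.7350
  y = (2 - (-4)·0.7350 - (3)·0.0330 - (-2)·-0.2747) / (11) = 0.3901
  z = (6 - (4)·0.7350 - (3)·0.3901 - (-1)·-0.2747) / (11) = 0.1468
  w = (-6 - (-4)·0.7350 - (3)·0.3901 - (-2)·0.1468) / (13) = -0.3028

(0.7350, 0.3901, 0.1468, -0.3028)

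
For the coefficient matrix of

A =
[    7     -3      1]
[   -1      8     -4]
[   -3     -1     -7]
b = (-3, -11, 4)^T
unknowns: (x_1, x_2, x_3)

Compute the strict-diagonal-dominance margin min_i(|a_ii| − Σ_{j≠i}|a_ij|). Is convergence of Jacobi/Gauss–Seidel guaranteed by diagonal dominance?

3

row 1: |7| − (3+1) = 3
row 2: |8| − (1+4) = 3
row 3: |-7| − (3+1) = 3
minimum over rows = 3 → strictly diagonally dominant (convergence guaranteed)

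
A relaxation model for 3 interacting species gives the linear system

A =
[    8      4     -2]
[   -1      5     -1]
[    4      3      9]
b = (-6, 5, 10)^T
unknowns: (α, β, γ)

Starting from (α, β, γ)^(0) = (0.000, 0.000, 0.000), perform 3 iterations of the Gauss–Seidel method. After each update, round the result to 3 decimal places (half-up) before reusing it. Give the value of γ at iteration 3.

Iteration 1:
  α = (-6 - (4)·0.000 - (-2)·0.000) / (8) = -0.750
  β = (5 - (-1)·-0.750 - (-1)·0.000) / (5) = 0.850
  γ = (10 - (4)·-0.750 - (3)·0.850) / (9) = 1.161
Iteration 2:
  α = (-6 - (4)·0.850 - (-2)·1.161) / (8) = -0.885
  β = (5 - (-1)·-0.885 - (-1)·1.161) / (5) = 1.055
  γ = (10 - (4)·-0.885 - (3)·1.055) / (9) = 1.153
Iteration 3:
  α = (-6 - (4)·1.055 - (-2)·1.153) / (8) = -0.989
  β = (5 - (-1)·-0.989 - (-1)·1.153) / (5) = 1.033
  γ = (10 - (4)·-0.989 - (3)·1.033) / (9) = 1.206

1.206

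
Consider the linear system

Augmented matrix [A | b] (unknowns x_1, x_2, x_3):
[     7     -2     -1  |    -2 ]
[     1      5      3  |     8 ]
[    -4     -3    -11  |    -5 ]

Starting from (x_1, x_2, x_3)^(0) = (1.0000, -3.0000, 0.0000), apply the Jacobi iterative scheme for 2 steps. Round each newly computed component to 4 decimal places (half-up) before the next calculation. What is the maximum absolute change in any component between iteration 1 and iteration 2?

Iteration 1:
  x_1 = (-2 - (-2)·-3.0000 - (-1)·0.0000) / (7) = -1.1429
  x_2 = (8 - (1)·1.0000 - (3)·0.0000) / (5) = 1.4000
  x_3 = (-5 - (-4)·1.0000 - (-3)·-3.0000) / (-11) = 0.9091
Iteration 2:
  x_1 = (-2 - (-2)·1.4000 - (-1)·0.9091) / (7) = 0.2442
  x_2 = (8 - (1)·-1.1429 - (3)·0.9091) / (5) = 1.2831
  x_3 = (-5 - (-4)·-1.1429 - (-3)·1.4000) / (-11) = 0.4883
Change: (1.3871, -0.1169, -0.4208) → max |·| = 1.3871

1.3871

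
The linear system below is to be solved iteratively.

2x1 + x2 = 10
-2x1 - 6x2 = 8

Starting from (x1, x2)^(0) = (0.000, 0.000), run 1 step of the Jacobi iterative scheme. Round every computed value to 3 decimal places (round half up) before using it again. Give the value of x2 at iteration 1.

-1.333

Iteration 1:
  x1 = (10 - (1)·0.000) / (2) = 5.000
  x2 = (8 - (-2)·0.000) / (-6) = -1.333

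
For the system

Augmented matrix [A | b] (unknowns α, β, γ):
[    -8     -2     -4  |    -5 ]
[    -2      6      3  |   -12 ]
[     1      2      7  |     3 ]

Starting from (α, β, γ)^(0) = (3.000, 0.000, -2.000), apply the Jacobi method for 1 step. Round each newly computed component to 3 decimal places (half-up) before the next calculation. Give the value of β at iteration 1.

Iteration 1:
  α = (-5 - (-2)·0.000 - (-4)·-2.000) / (-8) = 1.625
  β = (-12 - (-2)·3.000 - (3)·-2.000) / (6) = 0.000
  γ = (3 - (1)·3.000 - (2)·0.000) / (7) = 0.000

0.000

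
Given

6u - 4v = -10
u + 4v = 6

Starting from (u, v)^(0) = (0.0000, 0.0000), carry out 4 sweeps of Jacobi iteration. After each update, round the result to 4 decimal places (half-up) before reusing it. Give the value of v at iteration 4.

1.5972

Iteration 1:
  u = (-10 - (-4)·0.0000) / (6) = -1.6667
  v = (6 - (1)·0.0000) / (4) = 1.5000
Iteration 2:
  u = (-10 - (-4)·1.5000) / (6) = -0.6667
  v = (6 - (1)·-1.6667) / (4) = 1.9167
Iteration 3:
  u = (-10 - (-4)·1.9167) / (6) = -0.3889
  v = (6 - (1)·-0.6667) / (4) = 1.6667
Iteration 4:
  u = (-10 - (-4)·1.6667) / (6) = -0.5555
  v = (6 - (1)·-0.3889) / (4) = 1.5972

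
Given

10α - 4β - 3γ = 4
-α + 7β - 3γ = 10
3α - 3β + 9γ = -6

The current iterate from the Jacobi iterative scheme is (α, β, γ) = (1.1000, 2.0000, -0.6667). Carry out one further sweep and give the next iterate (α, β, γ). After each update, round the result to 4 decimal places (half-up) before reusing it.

One sweep:
  α = (4 - (-4)·2.0000 - (-3)·-0.6667) / (10) = 1.0000
  β = (10 - (-1)·1.1000 - (-3)·-0.6667) / (7) = 1.3000
  γ = (-6 - (3)·1.1000 - (-3)·2.0000) / (9) = -0.3667

(1.0000, 1.3000, -0.3667)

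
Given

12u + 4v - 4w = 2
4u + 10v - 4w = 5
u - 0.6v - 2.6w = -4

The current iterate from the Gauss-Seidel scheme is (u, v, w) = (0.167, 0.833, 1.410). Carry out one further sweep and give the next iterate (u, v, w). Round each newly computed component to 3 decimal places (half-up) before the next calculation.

One sweep:
  u = (2 - (4)·0.833 - (-4)·1.410) / (12) = 0.359
  v = (5 - (4)·0.359 - (-4)·1.410) / (10) = 0.920
  w = (-4 - (1)·0.359 - (-0.6)·0.920) / (-2.6) = 1.464

(0.359, 0.920, 1.464)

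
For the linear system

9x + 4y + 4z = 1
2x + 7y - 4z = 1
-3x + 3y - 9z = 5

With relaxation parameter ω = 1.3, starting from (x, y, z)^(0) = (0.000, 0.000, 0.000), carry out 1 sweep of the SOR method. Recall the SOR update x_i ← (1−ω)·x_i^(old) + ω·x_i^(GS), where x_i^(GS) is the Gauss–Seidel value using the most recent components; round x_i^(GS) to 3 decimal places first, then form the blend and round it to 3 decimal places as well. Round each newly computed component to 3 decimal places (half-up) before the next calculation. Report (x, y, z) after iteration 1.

Iteration 1:
  x: GS value = (1 - (4)·0.000 - (4)·0.000) / (9) = 0.111;  x ← (1−ω)·0.000 + ω·0.111 = 0.144
  y: GS value = (1 - (2)·0.144 - (-4)·0.000) / (7) = 0.102;  y ← (1−ω)·0.000 + ω·0.102 = 0.133
  z: GS value = (5 - (-3)·0.144 - (3)·0.133) / (-9) = -0.559;  z ← (1−ω)·0.000 + ω·-0.559 = -0.727

(0.144, 0.133, -0.727)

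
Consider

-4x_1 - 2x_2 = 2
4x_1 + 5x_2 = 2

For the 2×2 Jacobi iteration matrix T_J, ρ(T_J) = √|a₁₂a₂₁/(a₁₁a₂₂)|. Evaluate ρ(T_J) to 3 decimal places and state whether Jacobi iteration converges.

0.632

a₁₂a₂₁/(a₁₁a₂₂) = (-2)·(4) / ((-4)·(5)) = 0.400000
ρ = √|0.400000| = √0.400000 = 0.632
ρ < 1, so Jacobi converges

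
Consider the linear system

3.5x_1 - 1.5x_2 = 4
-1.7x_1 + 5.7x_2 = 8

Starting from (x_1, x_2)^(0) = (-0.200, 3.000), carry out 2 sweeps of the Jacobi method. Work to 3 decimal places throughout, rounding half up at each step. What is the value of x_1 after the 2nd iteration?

1.719

Iteration 1:
  x_1 = (4 - (-1.5)·3.000) / (3.5) = 2.429
  x_2 = (8 - (-1.7)·-0.200) / (5.7) = 1.344
Iteration 2:
  x_1 = (4 - (-1.5)·1.344) / (3.5) = 1.719
  x_2 = (8 - (-1.7)·2.429) / (5.7) = 2.128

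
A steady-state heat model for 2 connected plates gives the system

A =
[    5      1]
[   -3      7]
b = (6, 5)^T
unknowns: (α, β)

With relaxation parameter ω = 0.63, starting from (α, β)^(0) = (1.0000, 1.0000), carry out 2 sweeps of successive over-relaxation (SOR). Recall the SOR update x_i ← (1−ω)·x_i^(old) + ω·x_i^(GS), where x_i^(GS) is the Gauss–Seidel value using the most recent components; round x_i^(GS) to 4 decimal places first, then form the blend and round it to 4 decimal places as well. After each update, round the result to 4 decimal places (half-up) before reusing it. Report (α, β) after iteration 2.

Iteration 1:
  α: GS value = (6 - (1)·1.0000) / (5) = 1.0000;  α ← (1−ω)·1.0000 + ω·1.0000 = 1.0000
  β: GS value = (5 - (-3)·1.0000) / (7) = 1.1429;  β ← (1−ω)·1.0000 + ω·1.1429 = 1.0900
Iteration 2:
  α: GS value = (6 - (1)·1.0900) / (5) = 0.9820;  α ← (1−ω)·1.0000 + ω·0.9820 = 0.9887
  β: GS value = (5 - (-3)·0.9887) / (7) = 1.1380;  β ← (1−ω)·1.0900 + ω·1.1380 = 1.1202

(0.9887, 1.1202)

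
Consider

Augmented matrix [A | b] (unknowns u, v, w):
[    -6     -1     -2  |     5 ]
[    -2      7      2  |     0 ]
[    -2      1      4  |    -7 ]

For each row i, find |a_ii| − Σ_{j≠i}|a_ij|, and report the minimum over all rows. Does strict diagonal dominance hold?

1

row 1: |-6| − (1+2) = 3
row 2: |7| − (2+2) = 3
row 3: |4| − (2+1) = 1
minimum over rows = 1 → strictly diagonally dominant (convergence guaranteed)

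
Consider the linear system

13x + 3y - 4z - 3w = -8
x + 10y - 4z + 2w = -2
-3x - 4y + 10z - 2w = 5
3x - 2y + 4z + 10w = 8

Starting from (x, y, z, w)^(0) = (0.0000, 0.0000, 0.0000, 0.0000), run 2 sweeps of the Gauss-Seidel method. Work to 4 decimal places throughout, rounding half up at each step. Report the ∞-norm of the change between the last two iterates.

Iteration 1:
  x = (-8 - (3)·0.0000 - (-4)·0.0000 - (-3)·0.0000) / (13) = -0.6154
  y = (-2 - (1)·-0.6154 - (-4)·0.0000 - (2)·0.0000) / (10) = -0.1385
  z = (5 - (-3)·-0.6154 - (-4)·-0.1385 - (-2)·0.0000) / (10) = 0.2600
  w = (8 - (3)·-0.6154 - (-2)·-0.1385 - (4)·0.2600) / (10) = 0.8529
Iteration 2:
  x = (-8 - (3)·-0.1385 - (-4)·0.2600 - (-3)·0.8529) / (13) = -0.3066
  y = (-2 - (1)·-0.3066 - (-4)·0.2600 - (2)·0.8529) / (10) = -0.2359
  z = (5 - (-3)·-0.3066 - (-4)·-0.2359 - (-2)·0.8529) / (10) = 0.4842
  w = (8 - (3)·-0.3066 - (-2)·-0.2359 - (4)·0.4842) / (10) = 0.6511
Change: (0.3088, -0.0974, 0.2242, -0.2018) → max |·| = 0.3088

0.3088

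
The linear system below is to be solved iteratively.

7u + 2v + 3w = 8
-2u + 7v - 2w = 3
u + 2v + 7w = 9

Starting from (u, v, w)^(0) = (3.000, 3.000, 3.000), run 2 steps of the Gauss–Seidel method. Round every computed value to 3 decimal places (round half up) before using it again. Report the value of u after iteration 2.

Iteration 1:
  u = (8 - (2)·3.000 - (3)·3.000) / (7) = -1.000
  v = (3 - (-2)·-1.000 - (-2)·3.000) / (7) = 1.000
  w = (9 - (1)·-1.000 - (2)·1.000) / (7) = 1.143
Iteration 2:
  u = (8 - (2)·1.000 - (3)·1.143) / (7) = 0.367
  v = (3 - (-2)·0.367 - (-2)·1.143) / (7) = 0.860
  w = (9 - (1)·0.367 - (2)·0.860) / (7) = 0.988

0.367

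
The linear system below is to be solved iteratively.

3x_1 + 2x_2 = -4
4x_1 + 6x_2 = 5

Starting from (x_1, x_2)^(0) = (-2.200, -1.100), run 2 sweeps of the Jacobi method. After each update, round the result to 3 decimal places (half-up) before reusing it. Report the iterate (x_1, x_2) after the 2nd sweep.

Iteration 1:
  x_1 = (-4 - (2)·-1.100) / (3) = -0.600
  x_2 = (5 - (4)·-2.200) / (6) = 2.300
Iteration 2:
  x_1 = (-4 - (2)·2.300) / (3) = -2.867
  x_2 = (5 - (4)·-0.600) / (6) = 1.233

(-2.867, 1.233)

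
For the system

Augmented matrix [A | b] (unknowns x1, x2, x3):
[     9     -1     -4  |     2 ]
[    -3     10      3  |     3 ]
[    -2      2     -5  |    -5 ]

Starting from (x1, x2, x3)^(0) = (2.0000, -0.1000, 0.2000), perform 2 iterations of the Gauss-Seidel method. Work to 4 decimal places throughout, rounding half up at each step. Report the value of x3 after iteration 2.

Iteration 1:
  x1 = (2 - (-1)·-0.1000 - (-4)·0.2000) / (9) = 0.3000
  x2 = (3 - (-3)·0.3000 - (3)·0.2000) / (10) = 0.3300
  x3 = (-5 - (-2)·0.3000 - (2)·0.3300) / (-5) = 1.0120
Iteration 2:
  x1 = (2 - (-1)·0.3300 - (-4)·1.0120) / (9) = 0.7087
  x2 = (3 - (-3)·0.7087 - (3)·1.0120) / (10) = 0.2090
  x3 = (-5 - (-2)·0.7087 - (2)·0.2090) / (-5) = 0.8001

0.8001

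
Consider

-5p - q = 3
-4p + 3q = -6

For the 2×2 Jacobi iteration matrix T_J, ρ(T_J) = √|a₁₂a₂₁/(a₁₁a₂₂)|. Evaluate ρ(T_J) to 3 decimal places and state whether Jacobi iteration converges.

0.516

a₁₂a₂₁/(a₁₁a₂₂) = (-1)·(-4) / ((-5)·(3)) = -0.266667
ρ = √|-0.266667| = √0.266667 = 0.516
ρ < 1, so Jacobi converges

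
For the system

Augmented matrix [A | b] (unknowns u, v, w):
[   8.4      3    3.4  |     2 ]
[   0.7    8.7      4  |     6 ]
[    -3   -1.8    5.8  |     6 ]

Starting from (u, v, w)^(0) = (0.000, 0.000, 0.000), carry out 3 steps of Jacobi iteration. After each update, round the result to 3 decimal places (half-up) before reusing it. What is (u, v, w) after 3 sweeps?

(-0.387, 0.093, 0.874)

Iteration 1:
  u = (2 - (3)·0.000 - (3.4)·0.000) / (8.4) = 0.238
  v = (6 - (0.7)·0.000 - (4)·0.000) / (8.7) = 0.690
  w = (6 - (-3)·0.000 - (-1.8)·0.000) / (5.8) = 1.034
Iteration 2:
  u = (2 - (3)·0.690 - (3.4)·1.034) / (8.4) = -0.427
  v = (6 - (0.7)·0.238 - (4)·1.034) / (8.7) = 0.195
  w = (6 - (-3)·0.238 - (-1.8)·0.690) / (5.8) = 1.372
Iteration 3:
  u = (2 - (3)·0.195 - (3.4)·1.372) / (8.4) = -0.387
  v = (6 - (0.7)·-0.427 - (4)·1.372) / (8.7) = 0.093
  w = (6 - (-3)·-0.427 - (-1.8)·0.195) / (5.8) = 0.874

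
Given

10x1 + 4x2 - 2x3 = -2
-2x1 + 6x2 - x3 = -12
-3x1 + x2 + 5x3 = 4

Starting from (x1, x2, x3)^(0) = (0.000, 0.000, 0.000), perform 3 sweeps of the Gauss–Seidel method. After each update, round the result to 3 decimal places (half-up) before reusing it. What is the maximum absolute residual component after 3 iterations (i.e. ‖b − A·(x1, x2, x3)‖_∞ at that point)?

Iteration 1:
  x1 = (-2 - (4)·0.000 - (-2)·0.000) / (10) = -0.200
  x2 = (-12 - (-2)·-0.200 - (-1)·0.000) / (6) = -2.067
  x3 = (4 - (-3)·-0.200 - (1)·-2.067) / (5) = 1.093
Iteration 2:
  x1 = (-2 - (4)·-2.067 - (-2)·1.093) / (10) = 0.845
  x2 = (-12 - (-2)·0.845 - (-1)·1.093) / (6) = -1.536
  x3 = (4 - (-3)·0.845 - (1)·-1.536) / (5) = 1.614
Iteration 3:
  x1 = (-2 - (4)·-1.536 - (-2)·1.614) / (10) = 0.737
  x2 = (-12 - (-2)·0.737 - (-1)·1.614) / (6) = -1.485
  x3 = (4 - (-3)·0.737 - (1)·-1.485) / (5) = 1.539
Residual b − A·x = (-0.352, -0.077, 0.001); ∞-norm = 0.352

0.352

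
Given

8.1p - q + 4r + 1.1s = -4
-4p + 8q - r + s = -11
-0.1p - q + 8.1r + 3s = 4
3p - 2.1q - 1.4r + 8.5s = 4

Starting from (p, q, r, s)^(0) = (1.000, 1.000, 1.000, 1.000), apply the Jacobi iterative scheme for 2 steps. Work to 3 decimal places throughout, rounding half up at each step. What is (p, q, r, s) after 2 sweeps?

(-0.802, -1.909, 0.178, 0.650)

Iteration 1:
  p = (-4 - (-1)·1.000 - (4)·1.000 - (1.1)·1.000) / (8.1) = -1.000
  q = (-11 - (-4)·1.000 - (-1)·1.000 - (1)·1.000) / (8) = -0.875
  r = (4 - (-0.1)·1.000 - (-1)·1.000 - (3)·1.000) / (8.1) = 0.259
  s = (4 - (3)·1.000 - (-2.1)·1.000 - (-1.4)·1.000) / (8.5) = 0.529
Iteration 2:
  p = (-4 - (-1)·-0.875 - (4)·0.259 - (1.1)·0.529) / (8.1) = -0.802
  q = (-11 - (-4)·-1.000 - (-1)·0.259 - (1)·0.529) / (8) = -1.909
  r = (4 - (-0.1)·-1.000 - (-1)·-0.875 - (3)·0.529) / (8.1) = 0.178
  s = (4 - (3)·-1.000 - (-2.1)·-0.875 - (-1.4)·0.259) / (8.5) = 0.650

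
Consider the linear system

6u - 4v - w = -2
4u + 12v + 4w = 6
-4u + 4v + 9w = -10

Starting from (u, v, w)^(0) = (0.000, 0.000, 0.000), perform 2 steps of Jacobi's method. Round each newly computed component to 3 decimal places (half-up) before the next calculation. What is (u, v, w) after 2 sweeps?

Iteration 1:
  u = (-2 - (-4)·0.000 - (-1)·0.000) / (6) = -0.333
  v = (6 - (4)·0.000 - (4)·0.000) / (12) = 0.500
  w = (-10 - (-4)·0.000 - (4)·0.000) / (9) = -1.111
Iteration 2:
  u = (-2 - (-4)·0.500 - (-1)·-1.111) / (6) = -0.185
  v = (6 - (4)·-0.333 - (4)·-1.111) / (12) = 0.981
  w = (-10 - (-4)·-0.333 - (4)·0.500) / (9) = -1.481

(-0.185, 0.981, -1.481)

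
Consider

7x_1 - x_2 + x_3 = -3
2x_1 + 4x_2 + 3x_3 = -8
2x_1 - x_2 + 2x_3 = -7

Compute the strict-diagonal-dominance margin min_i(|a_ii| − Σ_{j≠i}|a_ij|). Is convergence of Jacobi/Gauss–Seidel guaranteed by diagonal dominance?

-1

row 1: |7| − (1+1) = 5
row 2: |4| − (2+3) = -1
row 3: |2| − (2+1) = -1
minimum over rows = -1 → not strictly diagonally dominant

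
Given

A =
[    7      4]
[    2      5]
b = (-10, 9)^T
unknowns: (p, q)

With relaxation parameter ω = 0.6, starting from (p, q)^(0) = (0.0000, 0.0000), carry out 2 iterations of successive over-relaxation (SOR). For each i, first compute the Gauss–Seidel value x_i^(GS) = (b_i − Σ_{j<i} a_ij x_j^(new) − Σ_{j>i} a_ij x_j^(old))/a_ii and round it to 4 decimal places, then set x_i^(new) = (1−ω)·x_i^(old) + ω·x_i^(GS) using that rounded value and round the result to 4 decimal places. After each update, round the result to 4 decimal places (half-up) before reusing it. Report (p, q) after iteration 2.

(-1.6409, 1.9881)

Iteration 1:
  p: GS value = (-10 - (4)·0.0000) / (7) = -1.4286;  p ← (1−ω)·0.0000 + ω·-1.4286 = -0.8572
  q: GS value = (9 - (2)·-0.8572) / (5) = 2.1429;  q ← (1−ω)·0.0000 + ω·2.1429 = 1.2857
Iteration 2:
  p: GS value = (-10 - (4)·1.2857) / (7) = -2.1633;  p ← (1−ω)·-0.8572 + ω·-2.1633 = -1.6409
  q: GS value = (9 - (2)·-1.6409) / (5) = 2.4564;  q ← (1−ω)·1.2857 + ω·2.4564 = 1.9881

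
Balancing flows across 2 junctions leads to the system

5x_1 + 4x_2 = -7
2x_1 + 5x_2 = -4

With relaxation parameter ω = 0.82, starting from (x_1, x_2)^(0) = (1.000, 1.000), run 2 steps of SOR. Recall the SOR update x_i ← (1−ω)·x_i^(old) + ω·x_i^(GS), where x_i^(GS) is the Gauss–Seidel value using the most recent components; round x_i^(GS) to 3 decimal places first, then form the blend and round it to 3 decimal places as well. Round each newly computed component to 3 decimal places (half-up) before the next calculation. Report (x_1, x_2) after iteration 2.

Iteration 1:
  x_1: GS value = (-7 - (4)·1.000) / (5) = -2.200;  x_1 ← (1−ω)·1.000 + ω·-2.200 = -1.624
  x_2: GS value = (-4 - (2)·-1.624) / (5) = -0.150;  x_2 ← (1−ω)·1.000 + ω·-0.150 = 0.057
Iteration 2:
  x_1: GS value = (-7 - (4)·0.057) / (5) = -1.446;  x_1 ← (1−ω)·-1.624 + ω·-1.446 = -1.478
  x_2: GS value = (-4 - (2)·-1.478) / (5) = -0.209;  x_2 ← (1−ω)·0.057 + ω·-0.209 = -0.161

(-1.478, -0.161)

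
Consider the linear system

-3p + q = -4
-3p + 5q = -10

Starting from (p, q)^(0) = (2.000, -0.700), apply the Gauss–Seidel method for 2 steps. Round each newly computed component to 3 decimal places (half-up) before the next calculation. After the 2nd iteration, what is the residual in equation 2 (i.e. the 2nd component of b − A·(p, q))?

0.001

Iteration 1:
  p = (-4 - (1)·-0.700) / (-3) = 1.100
  q = (-10 - (-3)·1.100) / (5) = -1.340
Iteration 2:
  p = (-4 - (1)·-1.340) / (-3) = 0.887
  q = (-10 - (-3)·0.887) / (5) = -1.468
Residual b − A·x = (0.129, 0.001)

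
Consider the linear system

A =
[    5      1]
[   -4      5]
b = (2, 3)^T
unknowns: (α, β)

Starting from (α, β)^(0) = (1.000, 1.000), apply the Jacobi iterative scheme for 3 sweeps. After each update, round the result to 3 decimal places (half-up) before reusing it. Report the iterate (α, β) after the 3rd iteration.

Iteration 1:
  α = (2 - (1)·1.000) / (5) = 0.200
  β = (3 - (-4)·1.000) / (5) = 1.400
Iteration 2:
  α = (2 - (1)·1.400) / (5) = 0.120
  β = (3 - (-4)·0.200) / (5) = 0.760
Iteration 3:
  α = (2 - (1)·0.760) / (5) = 0.248
  β = (3 - (-4)·0.120) / (5) = 0.696

(0.248, 0.696)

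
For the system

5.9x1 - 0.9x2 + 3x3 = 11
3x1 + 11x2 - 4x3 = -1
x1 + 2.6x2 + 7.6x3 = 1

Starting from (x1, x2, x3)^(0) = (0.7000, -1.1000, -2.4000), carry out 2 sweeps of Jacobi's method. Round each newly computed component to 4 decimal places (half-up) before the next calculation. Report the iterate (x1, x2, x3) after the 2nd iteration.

Iteration 1:
  x1 = (11 - (-0.9)·-1.1000 - (3)·-2.4000) / (5.9) = 2.9169
  x2 = (-1 - (3)·0.7000 - (-4)·-2.4000) / (11) = -1.1545
  x3 = (1 - (1)·0.7000 - (2.6)·-1.1000) / (7.6) = 0.4158
Iteration 2:
  x1 = (11 - (-0.9)·-1.1545 - (3)·0.4158) / (5.9) = 1.4769
  x2 = (-1 - (3)·2.9169 - (-4)·0.4158) / (11) = -0.7352
  x3 = (1 - (1)·2.9169 - (2.6)·-1.1545) / (7.6) = 0.1427

(1.4769, -0.7352, 0.1427)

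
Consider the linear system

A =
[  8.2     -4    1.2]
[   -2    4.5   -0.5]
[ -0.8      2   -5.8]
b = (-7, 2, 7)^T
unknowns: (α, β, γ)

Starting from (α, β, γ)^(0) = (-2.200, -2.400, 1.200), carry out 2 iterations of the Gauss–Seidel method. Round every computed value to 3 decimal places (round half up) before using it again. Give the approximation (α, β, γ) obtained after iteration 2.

Iteration 1:
  α = (-7 - (-4)·-2.400 - (1.2)·1.200) / (8.2) = -2.200
  β = (2 - (-2)·-2.200 - (-0.5)·1.200) / (4.5) = -0.400
  γ = (7 - (-0.8)·-2.200 - (2)·-0.400) / (-5.8) = -1.041
Iteration 2:
  α = (-7 - (-4)·-0.400 - (1.2)·-1.041) / (8.2) = -0.896
  β = (2 - (-2)·-0.896 - (-0.5)·-1.041) / (4.5) = -0.069
  γ = (7 - (-0.8)·-0.896 - (2)·-0.069) / (-5.8) = -1.107

(-0.896, -0.069, -1.107)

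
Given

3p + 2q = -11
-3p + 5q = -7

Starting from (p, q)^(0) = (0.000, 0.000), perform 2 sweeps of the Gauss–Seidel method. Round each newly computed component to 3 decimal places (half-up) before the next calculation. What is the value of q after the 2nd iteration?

Iteration 1:
  p = (-11 - (2)·0.000) / (3) = -3.667
  q = (-7 - (-3)·-3.667) / (5) = -3.600
Iteration 2:
  p = (-11 - (2)·-3.600) / (3) = -1.267
  q = (-7 - (-3)·-1.267) / (5) = -2.160

-2.160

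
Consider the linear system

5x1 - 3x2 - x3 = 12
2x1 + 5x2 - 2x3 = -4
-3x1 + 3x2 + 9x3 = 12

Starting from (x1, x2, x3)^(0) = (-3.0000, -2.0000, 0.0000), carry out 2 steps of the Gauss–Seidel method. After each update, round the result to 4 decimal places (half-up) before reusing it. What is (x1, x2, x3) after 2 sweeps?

Iteration 1:
  x1 = (12 - (-3)·-2.0000 - (-1)·0.0000) / (5) = 1.2000
  x2 = (-4 - (2)·1.2000 - (-2)·0.0000) / (5) = -1.2800
  x3 = (12 - (-3)·1.2000 - (3)·-1.2800) / (9) = 2.1600
Iteration 2:
  x1 = (12 - (-3)·-1.2800 - (-1)·2.1600) / (5) = 2.0640
  x2 = (-4 - (2)·2.0640 - (-2)·2.1600) / (5) = -0.7616
  x3 = (12 - (-3)·2.0640 - (3)·-0.7616) / (9) = 2.2752

(2.0640, -0.7616, 2.2752)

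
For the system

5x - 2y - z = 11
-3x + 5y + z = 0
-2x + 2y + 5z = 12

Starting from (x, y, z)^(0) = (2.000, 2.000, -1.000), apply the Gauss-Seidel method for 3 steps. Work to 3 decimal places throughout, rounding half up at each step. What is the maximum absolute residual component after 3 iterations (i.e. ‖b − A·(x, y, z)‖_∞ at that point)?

0.198

Iteration 1:
  x = (11 - (-2)·2.000 - (-1)·-1.000) / (5) = 2.800
  y = (0 - (-3)·2.800 - (1)·-1.000) / (5) = 1.880
  z = (12 - (-2)·2.800 - (2)·1.880) / (5) = 2.768
Iteration 2:
  x = (11 - (-2)·1.880 - (-1)·2.768) / (5) = 3.506
  y = (0 - (-3)·3.506 - (1)·2.768) / (5) = 1.550
  z = (12 - (-2)·3.506 - (2)·1.550) / (5) = 3.182
Iteration 3:
  x = (11 - (-2)·1.550 - (-1)·3.182) / (5) = 3.456
  y = (0 - (-3)·3.456 - (1)·3.182) / (5) = 1.437
  z = (12 - (-2)·3.456 - (2)·1.437) / (5) = 3.208
Residual b − A·x = (-0.198, -0.025, -0.002); ∞-norm = 0.198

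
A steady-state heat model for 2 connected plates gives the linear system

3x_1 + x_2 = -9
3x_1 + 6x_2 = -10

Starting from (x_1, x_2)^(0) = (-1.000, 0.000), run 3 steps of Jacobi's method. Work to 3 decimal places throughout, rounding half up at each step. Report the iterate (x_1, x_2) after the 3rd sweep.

(-2.944, -0.361)

Iteration 1:
  x_1 = (-9 - (1)·0.000) / (3) = -3.000
  x_2 = (-10 - (3)·-1.000) / (6) = -1.167
Iteration 2:
  x_1 = (-9 - (1)·-1.167) / (3) = -2.611
  x_2 = (-10 - (3)·-3.000) / (6) = -0.167
Iteration 3:
  x_1 = (-9 - (1)·-0.167) / (3) = -2.944
  x_2 = (-10 - (3)·-2.611) / (6) = -0.361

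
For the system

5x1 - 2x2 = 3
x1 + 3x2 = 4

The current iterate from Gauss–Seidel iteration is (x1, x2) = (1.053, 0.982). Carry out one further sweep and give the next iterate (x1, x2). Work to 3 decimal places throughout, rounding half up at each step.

One sweep:
  x1 = (3 - (-2)·0.982) / (5) = 0.993
  x2 = (4 - (1)·0.993) / (3) = 1.002

(0.993, 1.002)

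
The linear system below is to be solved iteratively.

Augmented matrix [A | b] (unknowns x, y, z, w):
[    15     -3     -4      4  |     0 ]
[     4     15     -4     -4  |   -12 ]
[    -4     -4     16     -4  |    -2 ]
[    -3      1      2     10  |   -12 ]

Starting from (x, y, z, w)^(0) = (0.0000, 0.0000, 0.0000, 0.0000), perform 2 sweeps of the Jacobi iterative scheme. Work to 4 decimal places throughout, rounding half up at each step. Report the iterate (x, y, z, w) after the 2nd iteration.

Iteration 1:
  x = (0 - (-3)·0.0000 - (-4)·0.0000 - (4)·0.0000) / (15) = 0.0000
  y = (-12 - (4)·0.0000 - (-4)·0.0000 - (-4)·0.0000) / (15) = -0.8000
  z = (-2 - (-4)·0.0000 - (-4)·0.0000 - (-4)·0.0000) / (16) = -0.1250
  w = (-12 - (-3)·0.0000 - (1)·0.0000 - (2)·0.0000) / (10) = -1.2000
Iteration 2:
  x = (0 - (-3)·-0.8000 - (-4)·-0.1250 - (4)·-1.2000) / (15) = 0.1267
  y = (-12 - (4)·0.0000 - (-4)·-0.1250 - (-4)·-1.2000) / (15) = -1.1533
  z = (-2 - (-4)·0.0000 - (-4)·-0.8000 - (-4)·-1.2000) / (16) = -0.6250
  w = (-12 - (-3)·0.0000 - (1)·-0.8000 - (2)·-0.1250) / (10) = -1.0950

(0.1267, -1.1533, -0.6250, -1.0950)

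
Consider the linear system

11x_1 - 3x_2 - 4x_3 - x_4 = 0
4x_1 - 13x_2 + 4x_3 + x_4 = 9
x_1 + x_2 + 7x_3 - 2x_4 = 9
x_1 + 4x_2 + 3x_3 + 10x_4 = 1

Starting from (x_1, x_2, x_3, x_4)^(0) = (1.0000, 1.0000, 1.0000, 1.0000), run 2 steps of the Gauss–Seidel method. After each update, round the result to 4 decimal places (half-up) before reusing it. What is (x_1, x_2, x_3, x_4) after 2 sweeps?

(0.4803, -0.1188, 1.1246, -0.2379)

Iteration 1:
  x_1 = (0 - (-3)·1.0000 - (-4)·1.0000 - (-1)·1.0000) / (11) = 0.7273
  x_2 = (9 - (4)·0.7273 - (4)·1.0000 - (1)·1.0000) / (-13) = -0.0839
  x_3 = (9 - (1)·0.7273 - (1)·-0.0839 - (-2)·1.0000) / (7) = 1.4795
  x_4 = (1 - (1)·0.7273 - (4)·-0.0839 - (3)·1.4795) / (10) = -0.3830
Iteration 2:
  x_1 = (0 - (-3)·-0.0839 - (-4)·1.4795 - (-1)·-0.3830) / (11) = 0.4803
  x_2 = (9 - (4)·0.4803 - (4)·1.4795 - (1)·-0.3830) / (-13) = -0.1188
  x_3 = (9 - (1)·0.4803 - (1)·-0.1188 - (-2)·-0.3830) / (7) = 1.1246
  x_4 = (1 - (1)·0.4803 - (4)·-0.1188 - (3)·1.1246) / (10) = -0.2379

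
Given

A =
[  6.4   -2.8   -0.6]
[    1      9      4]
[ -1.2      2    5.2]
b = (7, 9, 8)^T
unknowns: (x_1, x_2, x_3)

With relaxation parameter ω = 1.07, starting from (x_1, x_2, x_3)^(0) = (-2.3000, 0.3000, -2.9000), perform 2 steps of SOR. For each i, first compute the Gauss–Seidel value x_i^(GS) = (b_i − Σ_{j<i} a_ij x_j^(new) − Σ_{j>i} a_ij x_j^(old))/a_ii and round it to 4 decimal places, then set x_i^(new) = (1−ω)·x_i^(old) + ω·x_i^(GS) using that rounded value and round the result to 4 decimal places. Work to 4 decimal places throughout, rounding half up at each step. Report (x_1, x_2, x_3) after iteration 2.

Iteration 1:
  x_1: GS value = (7 - (-2.8)·0.3000 - (-0.6)·-2.9000) / (6.4) = 0.9531;  x_1 ← (1−ω)·-2.3000 + ω·0.9531 = 1.1808
  x_2: GS value = (9 - (1)·1.1808 - (4)·-2.9000) / (9) = 2.1577;  x_2 ← (1−ω)·0.3000 + ω·2.1577 = 2.2877
  x_3: GS value = (8 - (-1.2)·1.1808 - (2)·2.2877) / (5.2) = 0.9311;  x_3 ← (1−ω)·-2.9000 + ω·0.9311 = 1.1993
Iteration 2:
  x_1: GS value = (7 - (-2.8)·2.2877 - (-0.6)·1.1993) / (6.4) = 2.2071;  x_1 ← (1−ω)·1.1808 + ω·2.2071 = 2.2789
  x_2: GS value = (9 - (1)·2.2789 - (4)·1.1993) / (9) = 0.2138;  x_2 ← (1−ω)·2.2877 + ω·0.2138 = 0.0686
  x_3: GS value = (8 - (-1.2)·2.2789 - (2)·0.0686) / (5.2) = 2.0380;  x_3 ← (1−ω)·1.1993 + ω·2.0380 = 2.0967

(2.2789, 0.0686, 2.0967)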